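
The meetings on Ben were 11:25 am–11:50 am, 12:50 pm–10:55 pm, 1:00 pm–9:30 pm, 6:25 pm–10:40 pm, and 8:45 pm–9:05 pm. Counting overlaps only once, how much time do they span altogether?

10 h 30 min

Merged: 11:25 am–11:50 am, 12:50 pm–10:55 pm.
Lengths: 25 min + 10 h 5 min = 10 h 30 min.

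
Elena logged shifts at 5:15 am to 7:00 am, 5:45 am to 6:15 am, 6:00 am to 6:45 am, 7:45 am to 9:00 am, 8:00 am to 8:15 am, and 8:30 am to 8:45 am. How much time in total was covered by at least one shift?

Merged: 5:15 am–7:00 am, 7:45 am–9:00 am.
Lengths: 1 h 45 min + 1 h 15 min = 3 h.

3 h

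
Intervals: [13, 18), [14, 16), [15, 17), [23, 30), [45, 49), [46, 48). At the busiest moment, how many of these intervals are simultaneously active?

3

Sweep endpoints in order; track running count of active intervals.
Peak of 3 reached at 15.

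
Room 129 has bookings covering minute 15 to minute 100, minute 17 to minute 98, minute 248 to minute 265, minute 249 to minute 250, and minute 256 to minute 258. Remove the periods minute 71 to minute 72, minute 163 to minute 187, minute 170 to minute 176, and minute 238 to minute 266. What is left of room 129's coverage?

minute 15 to minute 71, minute 72 to minute 100

First set merges to minute 15 to minute 100, minute 248 to minute 265.
Second set merges to minute 71 to minute 72, minute 163 to minute 187, minute 238 to minute 266.
minute 15 to minute 100 with B removed leaves minute 15 to minute 71, minute 72 to minute 100.
minute 248 to minute 265 lies entirely inside B → drops out.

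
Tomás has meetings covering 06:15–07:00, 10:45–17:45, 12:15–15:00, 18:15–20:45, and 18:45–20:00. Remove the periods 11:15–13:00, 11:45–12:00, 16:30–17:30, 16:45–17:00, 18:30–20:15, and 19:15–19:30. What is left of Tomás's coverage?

Merge the first list: 06:15-07:00, 10:45-17:45, 18:15-20:45.
Merge the second list: 11:15-13:00, 16:30-17:30, 18:30-20:15.
06:15-07:00: no B overlap → unchanged.
10:45-17:45 minus B → 10:45-11:15, 13:00-16:30, 17:30-17:45.
18:15-20:45 minus B → 18:15-18:30, 20:15-20:45.

06:15-07:00, 10:45-11:15, 13:00-16:30, 17:30-17:45, 18:15-18:30, 20:15-20:45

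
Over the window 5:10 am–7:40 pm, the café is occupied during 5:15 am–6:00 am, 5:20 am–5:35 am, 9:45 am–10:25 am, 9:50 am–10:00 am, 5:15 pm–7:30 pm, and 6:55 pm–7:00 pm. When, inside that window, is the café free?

5:10 am–5:15 am, 6:00 am–9:45 am, 10:25 am–5:15 pm, 7:30 pm–7:40 pm

Covered (merged): 5:15 am–6:00 am, 9:45 am–10:25 am, 5:15 pm–7:30 pm.
Uncovered inside 5:10 am–7:40 pm: 5:10 am–5:15 am, 6:00 am–9:45 am, 10:25 am–5:15 pm, 7:30 pm–7:40 pm.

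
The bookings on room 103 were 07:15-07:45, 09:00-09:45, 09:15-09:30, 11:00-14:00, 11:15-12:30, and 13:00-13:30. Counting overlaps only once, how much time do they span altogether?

Merged: 07:15-07:45, 09:00-09:45, 11:00-14:00.
Lengths: 30 min + 45 min + 3 h = 4 h 15 min.

4 h 15 min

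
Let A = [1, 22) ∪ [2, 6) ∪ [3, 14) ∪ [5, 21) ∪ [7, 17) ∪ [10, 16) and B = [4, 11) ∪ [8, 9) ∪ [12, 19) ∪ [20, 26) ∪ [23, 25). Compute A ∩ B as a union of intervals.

A, merged: [1, 22).
B, merged: [4, 11), [12, 19), [20, 26).
[1, 22) meets the second set on [4, 11), [12, 19), [20, 22).

[4, 11) ∪ [12, 19) ∪ [20, 22)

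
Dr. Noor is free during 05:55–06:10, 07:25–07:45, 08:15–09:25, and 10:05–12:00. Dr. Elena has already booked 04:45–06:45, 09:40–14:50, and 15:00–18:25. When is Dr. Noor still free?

05:55–06:10 lies entirely inside B → drops out.
07:25–07:45 is untouched.
08:15–09:25 is untouched.
10:05–12:00 lies entirely inside B → drops out.

07:25–07:45, 08:15–09:25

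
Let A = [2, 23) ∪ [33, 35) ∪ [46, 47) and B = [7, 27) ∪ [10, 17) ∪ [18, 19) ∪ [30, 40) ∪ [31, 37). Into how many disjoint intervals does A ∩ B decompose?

2

Second set merges to [7, 27), [30, 40).
A ∩ B = [7, 23), [33, 35).
That is 2 disjoint pieces.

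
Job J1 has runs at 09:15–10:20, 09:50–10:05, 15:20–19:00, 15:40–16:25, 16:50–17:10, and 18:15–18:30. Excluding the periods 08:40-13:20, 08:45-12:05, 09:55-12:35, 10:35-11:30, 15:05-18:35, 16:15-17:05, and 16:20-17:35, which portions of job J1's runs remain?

18:35–19:00

Merge the first list: 09:15–10:20, 15:20–19:00.
Merge the second list: 08:40–13:20, 15:05–18:35.
09:15–10:20 lies entirely inside B → drops out.
15:20–19:00 with B removed leaves 18:35–19:00.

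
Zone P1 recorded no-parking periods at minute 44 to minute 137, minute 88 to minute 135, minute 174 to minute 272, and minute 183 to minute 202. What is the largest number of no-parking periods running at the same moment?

Sweep endpoints in order; track running count of active intervals.
Peak of 2 reached at minute 88.

2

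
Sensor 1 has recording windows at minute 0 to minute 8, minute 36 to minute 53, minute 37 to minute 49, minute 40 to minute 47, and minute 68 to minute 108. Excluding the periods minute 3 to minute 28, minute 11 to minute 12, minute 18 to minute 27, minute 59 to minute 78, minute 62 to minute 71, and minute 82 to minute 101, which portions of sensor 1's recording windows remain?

minute 0 to minute 3, minute 36 to minute 53, minute 78 to minute 82, minute 101 to minute 108

A, merged: minute 0 to minute 8, minute 36 to minute 53, minute 68 to minute 108.
B, merged: minute 3 to minute 28, minute 59 to minute 78, minute 82 to minute 101.
minute 0 to minute 8 with B removed leaves minute 0 to minute 3.
minute 36 to minute 53 is untouched.
minute 68 to minute 108 with B removed leaves minute 78 to minute 82, minute 101 to minute 108.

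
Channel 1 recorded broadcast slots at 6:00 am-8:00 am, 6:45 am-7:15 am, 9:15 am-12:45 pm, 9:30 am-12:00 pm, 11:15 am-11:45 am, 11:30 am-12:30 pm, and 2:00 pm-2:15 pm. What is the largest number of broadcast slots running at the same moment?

4

Walk the sorted start/end points keeping a running depth.
The depth first hits 4 at 11:30 am.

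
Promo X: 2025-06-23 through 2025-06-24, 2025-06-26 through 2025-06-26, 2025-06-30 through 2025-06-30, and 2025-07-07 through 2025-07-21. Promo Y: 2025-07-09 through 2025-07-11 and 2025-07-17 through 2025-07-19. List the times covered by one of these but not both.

2025-06-23 through 2025-06-24, 2025-06-26 through 2025-06-26, 2025-06-30 through 2025-06-30, 2025-07-07 through 2025-07-08, 2025-07-12 through 2025-07-16, 2025-07-20 through 2025-07-21

Only in the first: 2025-06-23 through 2025-06-24, 2025-06-26 through 2025-06-26, 2025-06-30 through 2025-06-30, 2025-07-07 through 2025-07-08, 2025-07-12 through 2025-07-16, 2025-07-20 through 2025-07-21.
Only in the second: none.
Together these are the periods covered by exactly one.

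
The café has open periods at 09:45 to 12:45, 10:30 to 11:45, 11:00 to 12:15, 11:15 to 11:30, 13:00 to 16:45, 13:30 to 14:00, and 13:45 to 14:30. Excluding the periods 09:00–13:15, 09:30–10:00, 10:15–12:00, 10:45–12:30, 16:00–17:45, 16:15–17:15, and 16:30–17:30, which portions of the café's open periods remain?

13:15–16:00

Merge the first list: 09:45–12:45, 13:00–16:45.
Merge the second list: 09:00–13:15, 16:00–17:45.
09:45–12:45 lies entirely inside B → drops out.
13:00–16:45 with B removed leaves 13:15–16:00.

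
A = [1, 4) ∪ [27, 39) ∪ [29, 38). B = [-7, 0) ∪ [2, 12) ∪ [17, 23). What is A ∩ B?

Merge the first list: [1, 4), [27, 39).
[1, 4) ∩ B → [2, 4).
[27, 39) meets no B interval.

[2, 4)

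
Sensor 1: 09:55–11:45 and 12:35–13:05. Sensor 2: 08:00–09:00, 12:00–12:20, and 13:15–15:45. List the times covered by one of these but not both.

A \ B = 09:55–11:45, 12:35–13:05.
B \ A = 08:00–09:00, 12:00–12:20, 13:15–15:45.
Union of the two gives the symmetric difference.

08:00–09:00, 09:55–11:45, 12:00–12:20, 12:35–13:05, 13:15–15:45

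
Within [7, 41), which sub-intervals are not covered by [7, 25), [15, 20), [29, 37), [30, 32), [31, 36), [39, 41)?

After merging, the occupied span is [7, 25), [29, 37), [39, 41).
Complement within [7, 41): [25, 29), [37, 39).

[25, 29) ∪ [37, 39)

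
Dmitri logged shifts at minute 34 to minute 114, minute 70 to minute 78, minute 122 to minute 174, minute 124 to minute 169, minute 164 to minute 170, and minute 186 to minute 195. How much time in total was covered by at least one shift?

Merged: minute 34 to minute 114, minute 122 to minute 174, minute 186 to minute 195.
Lengths: 80 minutes + 52 minutes + 9 minutes = 141 minutes.

141 minutes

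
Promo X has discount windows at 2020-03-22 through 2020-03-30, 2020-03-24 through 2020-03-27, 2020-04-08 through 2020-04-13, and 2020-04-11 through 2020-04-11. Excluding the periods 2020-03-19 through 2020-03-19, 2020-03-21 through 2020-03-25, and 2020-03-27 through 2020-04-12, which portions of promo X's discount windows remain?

Merge the first list: 2020-03-22 through 2020-03-30, 2020-04-08 through 2020-04-13.
2020-03-22 through 2020-03-30 \ B = 2020-03-26 through 2020-03-26.
2020-04-08 through 2020-04-13 \ B = 2020-04-13 through 2020-04-13.

2020-03-26 through 2020-03-26, 2020-04-13 through 2020-04-13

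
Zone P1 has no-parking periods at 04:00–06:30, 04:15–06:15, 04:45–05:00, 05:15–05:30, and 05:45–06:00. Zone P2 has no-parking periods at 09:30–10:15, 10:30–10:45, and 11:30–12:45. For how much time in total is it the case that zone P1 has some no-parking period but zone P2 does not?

2 h 30 min

A, merged: 04:00-06:30.
A \ B = 04:00-06:30.
Total: 2 h 30 min.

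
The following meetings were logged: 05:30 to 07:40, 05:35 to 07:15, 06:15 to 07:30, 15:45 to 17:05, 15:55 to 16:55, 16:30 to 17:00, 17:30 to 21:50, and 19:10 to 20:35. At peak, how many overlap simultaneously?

3

At 06:15, 3 of the intervals are simultaneously active.
No point has more.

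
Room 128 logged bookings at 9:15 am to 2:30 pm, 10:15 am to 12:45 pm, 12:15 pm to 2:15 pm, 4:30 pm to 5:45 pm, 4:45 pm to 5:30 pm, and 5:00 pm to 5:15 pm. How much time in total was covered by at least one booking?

Merged: 9:15 am–2:30 pm, 4:30 pm–5:45 pm.
Lengths: 5 h 15 min + 1 h 15 min = 6 h 30 min.

6 h 30 min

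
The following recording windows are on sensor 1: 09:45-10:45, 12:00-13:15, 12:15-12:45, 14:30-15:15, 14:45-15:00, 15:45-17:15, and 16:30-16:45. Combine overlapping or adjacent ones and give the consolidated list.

12:00–13:15 is disjoint → start new block.
12:15–12:45 overlaps/touches 12:00–13:15 → extend to 12:00–13:15.
14:30–15:15 is disjoint → start new block.
14:45–15:00 overlaps/touches 14:30–15:15 → extend to 14:30–15:15.
15:45–17:15 is disjoint → start new block.
16:30–16:45 overlaps/touches 15:45–17:15 → extend to 15:45–17:15.

09:45–10:45, 12:00–13:15, 14:30–15:15, 15:45–17:15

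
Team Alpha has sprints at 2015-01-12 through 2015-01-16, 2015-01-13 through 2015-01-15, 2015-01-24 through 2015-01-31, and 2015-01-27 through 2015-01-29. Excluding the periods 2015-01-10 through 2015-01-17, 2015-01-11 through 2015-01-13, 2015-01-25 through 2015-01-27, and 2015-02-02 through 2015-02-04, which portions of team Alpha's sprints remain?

2015-01-24 through 2015-01-24, 2015-01-28 through 2015-01-31

A, merged: 2015-01-12 through 2015-01-16, 2015-01-24 through 2015-01-31.
B, merged: 2015-01-10 through 2015-01-17, 2015-01-25 through 2015-01-27, 2015-02-02 through 2015-02-04.
2015-01-12 through 2015-01-16: fully covered by B → removed.
2015-01-24 through 2015-01-31 minus B → 2015-01-24 through 2015-01-24, 2015-01-28 through 2015-01-31.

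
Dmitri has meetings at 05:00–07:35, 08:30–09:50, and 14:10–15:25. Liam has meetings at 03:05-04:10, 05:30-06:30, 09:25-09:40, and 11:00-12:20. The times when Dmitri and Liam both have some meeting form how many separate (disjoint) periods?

2

A ∩ B = 05:30–06:30, 09:25–09:40.
That is 2 disjoint pieces.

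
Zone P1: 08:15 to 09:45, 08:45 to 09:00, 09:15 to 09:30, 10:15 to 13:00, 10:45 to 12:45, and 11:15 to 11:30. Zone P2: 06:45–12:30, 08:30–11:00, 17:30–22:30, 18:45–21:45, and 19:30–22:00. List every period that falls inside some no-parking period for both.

08:15-09:45, 10:15-12:30

Merge the first list: 08:15-09:45, 10:15-13:00.
Merge the second list: 06:45-12:30, 17:30-22:30.
08:15-09:45 meets the second set on 08:15-09:45.
10:15-13:00 meets the second set on 10:15-12:30.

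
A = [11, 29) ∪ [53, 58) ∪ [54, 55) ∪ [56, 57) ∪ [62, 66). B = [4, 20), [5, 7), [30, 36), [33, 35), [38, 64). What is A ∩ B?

First set merges to [11, 29), [53, 58), [62, 66).
Second set merges to [4, 20), [30, 36), [38, 64).
[11, 29) ∩ B → [11, 20).
[53, 58) ∩ B → [53, 58).
[62, 66) ∩ B → [62, 64).

[11, 20) ∪ [53, 58) ∪ [62, 64)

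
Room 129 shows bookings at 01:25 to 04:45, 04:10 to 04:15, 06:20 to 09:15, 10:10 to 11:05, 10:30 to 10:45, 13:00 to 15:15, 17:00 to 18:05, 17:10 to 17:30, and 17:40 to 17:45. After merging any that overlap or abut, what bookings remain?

04:10–04:15 overlaps/touches 01:25–04:45 → extend to 01:25–04:45.
06:20–09:15 is disjoint → start new block.
10:10–11:05 is disjoint → start new block.
10:30–10:45 overlaps/touches 10:10–11:05 → extend to 10:10–11:05.
13:00–15:15 is disjoint → start new block.
17:00–18:05 is disjoint → start new block.
17:10–17:30 overlaps/touches 17:00–18:05 → extend to 17:00–18:05.
17:40–17:45 overlaps/touches 17:00–18:05 → extend to 17:00–18:05.

01:25–04:45, 06:20–09:15, 10:10–11:05, 13:00–15:15, 17:00–18:05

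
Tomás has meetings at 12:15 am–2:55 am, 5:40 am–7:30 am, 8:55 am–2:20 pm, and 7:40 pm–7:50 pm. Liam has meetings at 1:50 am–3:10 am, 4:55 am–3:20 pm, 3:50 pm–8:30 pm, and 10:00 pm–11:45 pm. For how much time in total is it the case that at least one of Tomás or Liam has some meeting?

A ∪ B = 12:15 am–3:10 am, 4:55 am–3:20 pm, 3:50 pm–8:30 pm, 10:00 pm–11:45 pm.
Total: 2 h 55 min + 10 h 25 min + 4 h 40 min + 1 h 45 min = 19 h 45 min.

19 h 45 min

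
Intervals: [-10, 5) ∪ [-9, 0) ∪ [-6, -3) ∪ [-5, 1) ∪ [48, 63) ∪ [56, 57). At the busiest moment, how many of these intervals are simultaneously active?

Walk the sorted start/end points keeping a running depth.
The depth first hits 4 at -5.

4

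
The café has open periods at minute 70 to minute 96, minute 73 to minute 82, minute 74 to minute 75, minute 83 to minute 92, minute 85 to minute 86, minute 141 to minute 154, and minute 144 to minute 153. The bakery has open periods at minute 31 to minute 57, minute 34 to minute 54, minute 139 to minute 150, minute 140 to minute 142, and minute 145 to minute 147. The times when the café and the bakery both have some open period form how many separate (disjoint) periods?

Merge the first list: minute 70 to minute 96, minute 141 to minute 154.
Merge the second list: minute 31 to minute 57, minute 139 to minute 150.
A ∩ B = minute 141 to minute 150.
That is 1 disjoint piece.

1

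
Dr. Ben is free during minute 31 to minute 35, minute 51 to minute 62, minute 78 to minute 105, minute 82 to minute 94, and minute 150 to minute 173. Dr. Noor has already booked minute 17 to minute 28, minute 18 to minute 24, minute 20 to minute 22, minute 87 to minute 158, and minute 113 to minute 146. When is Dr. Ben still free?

minute 31 to minute 35, minute 51 to minute 62, minute 78 to minute 87, minute 158 to minute 173

First set merges to minute 31 to minute 35, minute 51 to minute 62, minute 78 to minute 105, minute 150 to minute 173.
Second set merges to minute 17 to minute 28, minute 87 to minute 158.
minute 31 to minute 35: nothing removed.
minute 51 to minute 62: nothing removed.
minute 78 to minute 105 \ B = minute 78 to minute 87.
minute 150 to minute 173 \ B = minute 158 to minute 173.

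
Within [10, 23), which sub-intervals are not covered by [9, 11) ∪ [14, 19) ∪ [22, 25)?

The merged coverage is [9, 11), [14, 19), [22, 25).
Gaps within [10, 23): [11, 14), [19, 22).

[11, 14) ∪ [19, 22)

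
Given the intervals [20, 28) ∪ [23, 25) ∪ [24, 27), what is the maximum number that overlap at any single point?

Walk the sorted start/end points keeping a running depth.
The depth first hits 3 at 24.

3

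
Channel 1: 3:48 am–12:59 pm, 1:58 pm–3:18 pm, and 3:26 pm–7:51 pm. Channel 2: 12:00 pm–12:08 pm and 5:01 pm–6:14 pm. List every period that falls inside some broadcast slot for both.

3:48 am-12:59 pm meets the second set on 12:00 pm-12:08 pm.
1:58 pm-3:18 pm: no overlap with the second set.
3:26 pm-7:51 pm meets the second set on 5:01 pm-6:14 pm.

12:00 pm-12:08 pm, 5:01 pm-6:14 pm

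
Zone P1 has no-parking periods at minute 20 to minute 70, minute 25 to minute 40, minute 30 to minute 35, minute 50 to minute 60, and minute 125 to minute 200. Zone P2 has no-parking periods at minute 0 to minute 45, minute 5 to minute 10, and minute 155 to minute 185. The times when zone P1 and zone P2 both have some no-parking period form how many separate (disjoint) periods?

A, merged: minute 20 to minute 70, minute 125 to minute 200.
B, merged: minute 0 to minute 45, minute 155 to minute 185.
A ∩ B = minute 20 to minute 45, minute 155 to minute 185.
That is 2 disjoint pieces.

2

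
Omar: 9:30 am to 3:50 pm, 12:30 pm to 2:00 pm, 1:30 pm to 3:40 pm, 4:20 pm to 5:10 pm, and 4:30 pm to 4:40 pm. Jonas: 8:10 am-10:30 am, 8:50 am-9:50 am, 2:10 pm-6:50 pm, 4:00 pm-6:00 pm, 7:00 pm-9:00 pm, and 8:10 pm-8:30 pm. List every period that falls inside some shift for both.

First set merges to 9:30 am–3:50 pm, 4:20 pm–5:10 pm.
Second set merges to 8:10 am–10:30 am, 2:10 pm–6:50 pm, 7:00 pm–9:00 pm.
9:30 am–3:50 pm meets the second set on 9:30 am–10:30 am, 2:10 pm–3:50 pm.
4:20 pm–5:10 pm meets the second set on 4:20 pm–5:10 pm.

9:30 am–10:30 am, 2:10 pm–3:50 pm, 4:20 pm–5:10 pm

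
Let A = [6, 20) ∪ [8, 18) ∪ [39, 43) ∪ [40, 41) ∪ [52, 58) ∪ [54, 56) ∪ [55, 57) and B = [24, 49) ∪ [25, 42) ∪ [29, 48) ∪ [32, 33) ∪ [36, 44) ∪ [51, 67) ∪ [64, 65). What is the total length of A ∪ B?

55

Merge the first list: [6, 20), [39, 43), [52, 58).
Merge the second list: [24, 49), [51, 67).
A ∪ B = [6, 20), [24, 49), [51, 67).
Total: 14 + 25 + 16 = 55.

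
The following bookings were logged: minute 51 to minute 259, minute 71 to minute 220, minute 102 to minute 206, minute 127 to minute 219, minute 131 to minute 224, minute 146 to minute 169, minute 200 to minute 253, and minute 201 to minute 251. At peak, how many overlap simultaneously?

Sweep endpoints in order; track running count of active intervals.
Peak of 7 reached at minute 201.

7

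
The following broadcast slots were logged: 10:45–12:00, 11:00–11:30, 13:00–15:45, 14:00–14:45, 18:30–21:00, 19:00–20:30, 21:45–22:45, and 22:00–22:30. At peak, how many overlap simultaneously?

2

Walk the sorted start/end points keeping a running depth.
The depth first hits 2 at 11:00.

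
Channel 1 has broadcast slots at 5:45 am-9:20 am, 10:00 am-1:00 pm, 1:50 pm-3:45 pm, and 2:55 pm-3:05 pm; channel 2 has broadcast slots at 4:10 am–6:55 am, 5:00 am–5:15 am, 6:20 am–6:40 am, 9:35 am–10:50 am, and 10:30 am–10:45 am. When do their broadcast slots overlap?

5:45 am–6:55 am, 10:00 am–10:50 am

A, merged: 5:45 am–9:20 am, 10:00 am–1:00 pm, 1:50 pm–3:45 pm.
B, merged: 4:10 am–6:55 am, 9:35 am–10:50 am.
5:45 am–9:20 am overlaps B on 5:45 am–6:55 am.
10:00 am–1:00 pm overlaps B on 10:00 am–10:50 am.
1:50 pm–3:45 pm falls entirely outside B.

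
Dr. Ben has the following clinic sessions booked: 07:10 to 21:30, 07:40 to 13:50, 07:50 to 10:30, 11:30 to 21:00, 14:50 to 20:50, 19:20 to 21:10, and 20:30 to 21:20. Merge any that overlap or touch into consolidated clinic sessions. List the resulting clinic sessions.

07:40–13:50 overlaps/touches 07:10–21:30 → extend to 07:10–21:30.
07:50–10:30 overlaps/touches 07:10–21:30 → extend to 07:10–21:30.
11:30–21:00 overlaps/touches 07:10–21:30 → extend to 07:10–21:30.
14:50–20:50 overlaps/touches 07:10–21:30 → extend to 07:10–21:30.
19:20–21:10 overlaps/touches 07:10–21:30 → extend to 07:10–21:30.
20:30–21:20 overlaps/touches 07:10–21:30 → extend to 07:10–21:30.

07:10–21:30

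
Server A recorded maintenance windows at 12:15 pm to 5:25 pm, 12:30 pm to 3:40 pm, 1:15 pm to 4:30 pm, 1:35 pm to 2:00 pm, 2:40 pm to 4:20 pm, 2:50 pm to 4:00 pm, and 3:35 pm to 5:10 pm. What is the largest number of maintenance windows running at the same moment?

At 3:35 pm, 6 of the intervals are simultaneously active.
No point has more.

6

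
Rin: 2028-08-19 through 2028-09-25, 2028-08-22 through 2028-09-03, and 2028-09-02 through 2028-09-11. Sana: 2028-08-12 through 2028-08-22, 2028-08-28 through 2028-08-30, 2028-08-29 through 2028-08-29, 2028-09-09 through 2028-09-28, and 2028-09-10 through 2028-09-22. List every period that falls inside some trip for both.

First set merges to 2028-08-19 through 2028-09-25.
Second set merges to 2028-08-12 through 2028-08-22, 2028-08-28 through 2028-08-30, 2028-09-09 through 2028-09-28.
2028-08-19 through 2028-09-25 ∩ B → 2028-08-19 through 2028-08-22, 2028-08-28 through 2028-08-30, 2028-09-09 through 2028-09-25.

2028-08-19 through 2028-08-22, 2028-08-28 through 2028-08-30, 2028-09-09 through 2028-09-25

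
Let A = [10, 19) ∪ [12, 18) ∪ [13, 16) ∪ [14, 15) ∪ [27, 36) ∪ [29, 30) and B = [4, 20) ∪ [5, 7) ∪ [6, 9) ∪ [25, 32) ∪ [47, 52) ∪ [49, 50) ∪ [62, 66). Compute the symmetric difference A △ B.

Merge the first list: [10, 19), [27, 36).
Merge the second list: [4, 20), [25, 32), [47, 52), [62, 66).
A \ B = [32, 36).
B \ A = [4, 10), [19, 20), [25, 27), [47, 52), [62, 66).
Union of the two gives the symmetric difference.

[4, 10) ∪ [19, 20) ∪ [25, 27) ∪ [32, 36) ∪ [47, 52) ∪ [62, 66)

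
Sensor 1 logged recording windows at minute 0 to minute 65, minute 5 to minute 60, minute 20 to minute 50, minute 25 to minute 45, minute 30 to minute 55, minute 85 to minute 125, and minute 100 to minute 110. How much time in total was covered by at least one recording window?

Merged: minute 0 to minute 65, minute 85 to minute 125.
Lengths: 65 minutes + 40 minutes = 105 minutes.

105 minutes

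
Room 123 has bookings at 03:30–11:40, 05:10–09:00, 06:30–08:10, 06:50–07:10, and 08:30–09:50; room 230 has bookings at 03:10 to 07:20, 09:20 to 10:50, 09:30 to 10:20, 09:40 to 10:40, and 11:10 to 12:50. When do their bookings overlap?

03:30-07:20, 09:20-10:50, 11:10-11:40

First set merges to 03:30-11:40.
Second set merges to 03:10-07:20, 09:20-10:50, 11:10-12:50.
03:30-11:40 meets the second set on 03:30-07:20, 09:20-10:50, 11:10-11:40.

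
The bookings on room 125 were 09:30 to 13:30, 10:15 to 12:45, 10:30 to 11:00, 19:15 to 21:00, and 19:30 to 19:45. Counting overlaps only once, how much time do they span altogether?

Merged: 09:30-13:30, 19:15-21:00.
Lengths: 4 h + 1 h 45 min = 5 h 45 min.

5 h 45 min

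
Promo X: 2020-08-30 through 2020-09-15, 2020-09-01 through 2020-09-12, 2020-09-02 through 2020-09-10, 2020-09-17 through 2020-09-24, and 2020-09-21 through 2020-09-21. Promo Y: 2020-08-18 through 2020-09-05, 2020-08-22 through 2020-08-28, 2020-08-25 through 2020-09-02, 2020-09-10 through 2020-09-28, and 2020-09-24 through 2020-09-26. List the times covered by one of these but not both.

2020-08-18 through 2020-08-29, 2020-09-06 through 2020-09-09, 2020-09-16 through 2020-09-16, 2020-09-25 through 2020-09-28

A, merged: 2020-08-30 through 2020-09-15, 2020-09-17 through 2020-09-24.
B, merged: 2020-08-18 through 2020-09-05, 2020-09-10 through 2020-09-28.
A \ B = 2020-09-06 through 2020-09-09.
B \ A = 2020-08-18 through 2020-08-29, 2020-09-16 through 2020-09-16, 2020-09-25 through 2020-09-28.
Union of the two gives the symmetric difference.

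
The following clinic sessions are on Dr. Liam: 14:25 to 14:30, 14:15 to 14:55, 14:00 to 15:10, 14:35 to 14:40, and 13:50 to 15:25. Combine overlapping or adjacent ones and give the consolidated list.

Sort by start: 13:50-15:25, 14:00-15:10, 14:15-14:55, 14:25-14:30, 14:35-14:40.
14:00-15:10 overlaps/touches 13:50-15:25 → extend to 13:50-15:25.
14:15-14:55 overlaps/touches 13:50-15:25 → extend to 13:50-15:25.
14:25-14:30 overlaps/touches 13:50-15:25 → extend to 13:50-15:25.
14:35-14:40 overlaps/touches 13:50-15:25 → extend to 13:50-15:25.

13:50-15:25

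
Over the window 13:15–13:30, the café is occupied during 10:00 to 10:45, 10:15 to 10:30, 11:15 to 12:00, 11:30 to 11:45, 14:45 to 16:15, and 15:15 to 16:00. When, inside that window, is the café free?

Covered (merged): 10:00–10:45, 11:15–12:00, 14:45–16:15.
Gaps within 13:15–13:30: 13:15–13:30.

13:15–13:30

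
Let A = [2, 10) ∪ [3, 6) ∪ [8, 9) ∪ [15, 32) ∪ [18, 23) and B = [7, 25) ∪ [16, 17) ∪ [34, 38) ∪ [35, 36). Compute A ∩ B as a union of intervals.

[7, 10) ∪ [15, 25)

Merge the first list: [2, 10), [15, 32).
Merge the second list: [7, 25), [34, 38).
[2, 10) meets the second set on [7, 10).
[15, 32) meets the second set on [15, 25).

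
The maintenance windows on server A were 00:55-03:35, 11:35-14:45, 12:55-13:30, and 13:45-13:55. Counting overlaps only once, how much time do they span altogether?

Merged: 00:55–03:35, 11:35–14:45.
Lengths: 2 h 40 min + 3 h 10 min = 5 h 50 min.

5 h 50 min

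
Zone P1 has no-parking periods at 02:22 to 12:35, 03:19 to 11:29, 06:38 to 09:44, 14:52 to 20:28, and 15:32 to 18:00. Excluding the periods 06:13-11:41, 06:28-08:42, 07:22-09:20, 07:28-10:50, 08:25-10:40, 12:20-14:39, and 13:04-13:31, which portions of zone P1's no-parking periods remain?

A, merged: 02:22-12:35, 14:52-20:28.
B, merged: 06:13-11:41, 12:20-14:39.
02:22-12:35 \ B = 02:22-06:13, 11:41-12:20.
14:52-20:28: nothing removed.

02:22-06:13, 11:41-12:20, 14:52-20:28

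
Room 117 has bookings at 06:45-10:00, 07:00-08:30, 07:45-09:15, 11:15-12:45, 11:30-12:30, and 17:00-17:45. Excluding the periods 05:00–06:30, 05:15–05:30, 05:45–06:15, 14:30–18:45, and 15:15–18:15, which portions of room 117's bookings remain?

A, merged: 06:45–10:00, 11:15–12:45, 17:00–17:45.
B, merged: 05:00–06:30, 14:30–18:45.
06:45–10:00 is untouched.
11:15–12:45 is untouched.
17:00–17:45 lies entirely inside B → drops out.

06:45–10:00, 11:15–12:45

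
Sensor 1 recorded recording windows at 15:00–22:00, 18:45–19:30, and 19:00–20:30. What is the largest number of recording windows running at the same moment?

At 19:00, 3 of the intervals are simultaneously active.
No point has more.

3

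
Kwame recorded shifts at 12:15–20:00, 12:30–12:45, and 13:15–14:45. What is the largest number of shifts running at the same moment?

At 12:30, 2 of the intervals are simultaneously active.
No point has more.

2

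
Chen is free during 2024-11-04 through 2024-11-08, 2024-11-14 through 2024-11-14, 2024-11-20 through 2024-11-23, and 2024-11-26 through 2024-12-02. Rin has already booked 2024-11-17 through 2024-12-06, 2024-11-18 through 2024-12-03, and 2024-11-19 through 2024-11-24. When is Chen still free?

2024-11-04 through 2024-11-08, 2024-11-14 through 2024-11-14

B, merged: 2024-11-17 through 2024-12-06.
2024-11-04 through 2024-11-08: nothing removed.
2024-11-14 through 2024-11-14: nothing removed.
2024-11-20 through 2024-11-23: entirely removed.
2024-11-26 through 2024-12-02: entirely removed.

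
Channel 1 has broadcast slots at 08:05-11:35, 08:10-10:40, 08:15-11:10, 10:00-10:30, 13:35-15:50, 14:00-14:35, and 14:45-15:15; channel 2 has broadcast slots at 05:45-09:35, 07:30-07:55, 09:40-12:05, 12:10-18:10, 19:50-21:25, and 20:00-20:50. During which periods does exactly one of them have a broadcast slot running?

A, merged: 08:05-11:35, 13:35-15:50.
B, merged: 05:45-09:35, 09:40-12:05, 12:10-18:10, 19:50-21:25.
Only in the first: 09:35-09:40.
Only in the second: 05:45-08:05, 11:35-12:05, 12:10-13:35, 15:50-18:10, 19:50-21:25.
Together these are the periods covered by exactly one.

05:45-08:05, 09:35-09:40, 11:35-12:05, 12:10-13:35, 15:50-18:10, 19:50-21:25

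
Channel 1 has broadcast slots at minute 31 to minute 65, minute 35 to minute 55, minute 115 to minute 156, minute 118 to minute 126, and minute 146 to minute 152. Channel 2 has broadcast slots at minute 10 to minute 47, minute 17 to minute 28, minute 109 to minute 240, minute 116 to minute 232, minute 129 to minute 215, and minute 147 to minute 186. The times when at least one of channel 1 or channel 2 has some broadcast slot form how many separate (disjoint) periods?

A, merged: minute 31 to minute 65, minute 115 to minute 156.
B, merged: minute 10 to minute 47, minute 109 to minute 240.
A ∪ B = minute 10 to minute 65, minute 109 to minute 240.
That is 2 disjoint pieces.

2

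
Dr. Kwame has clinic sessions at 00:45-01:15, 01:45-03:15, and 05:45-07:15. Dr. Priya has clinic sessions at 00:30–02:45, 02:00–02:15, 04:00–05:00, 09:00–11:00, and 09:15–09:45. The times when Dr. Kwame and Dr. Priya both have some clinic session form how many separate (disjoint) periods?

Second set merges to 00:30–02:45, 04:00–05:00, 09:00–11:00.
A ∩ B = 00:45–01:15, 01:45–02:45.
That is 2 disjoint pieces.

2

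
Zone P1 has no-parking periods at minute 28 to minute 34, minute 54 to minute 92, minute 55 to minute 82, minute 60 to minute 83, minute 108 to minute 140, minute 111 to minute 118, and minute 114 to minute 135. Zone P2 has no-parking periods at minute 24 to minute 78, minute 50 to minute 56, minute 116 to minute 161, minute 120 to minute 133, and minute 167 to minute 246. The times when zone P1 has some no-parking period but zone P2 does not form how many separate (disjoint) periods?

A, merged: minute 28 to minute 34, minute 54 to minute 92, minute 108 to minute 140.
B, merged: minute 24 to minute 78, minute 116 to minute 161, minute 167 to minute 246.
A \ B = minute 78 to minute 92, minute 108 to minute 116.
That is 2 disjoint pieces.

2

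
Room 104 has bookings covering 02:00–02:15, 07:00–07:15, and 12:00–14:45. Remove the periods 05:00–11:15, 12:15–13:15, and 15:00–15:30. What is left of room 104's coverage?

02:00-02:15: nothing removed.
07:00-07:15: entirely removed.
12:00-14:45 \ B = 12:00-12:15, 13:15-14:45.

02:00-02:15, 12:00-12:15, 13:15-14:45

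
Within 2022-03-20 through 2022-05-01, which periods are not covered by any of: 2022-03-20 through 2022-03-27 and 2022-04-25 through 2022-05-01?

2022-03-28 through 2022-04-24

After merging, the occupied span is 2022-03-20 through 2022-03-27, 2022-04-25 through 2022-05-01.
Complement within 2022-03-20 through 2022-05-01: 2022-03-28 through 2022-04-24.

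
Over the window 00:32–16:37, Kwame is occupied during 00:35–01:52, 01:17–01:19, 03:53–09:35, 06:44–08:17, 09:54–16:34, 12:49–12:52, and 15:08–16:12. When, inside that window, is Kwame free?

00:32–00:35, 01:52–03:53, 09:35–09:54, 16:34–16:37

After merging, the occupied span is 00:35–01:52, 03:53–09:35, 09:54–16:34.
Gaps within 00:32–16:37: 00:32–00:35, 01:52–03:53, 09:35–09:54, 16:34–16:37.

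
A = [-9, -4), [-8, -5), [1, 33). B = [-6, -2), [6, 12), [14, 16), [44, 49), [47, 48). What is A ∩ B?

[-6, -4) ∪ [6, 12) ∪ [14, 16)

First set merges to [-9, -4), [1, 33).
Second set merges to [-6, -2), [6, 12), [14, 16), [44, 49).
[-9, -4) meets the second set on [-6, -4).
[1, 33) meets the second set on [6, 12), [14, 16).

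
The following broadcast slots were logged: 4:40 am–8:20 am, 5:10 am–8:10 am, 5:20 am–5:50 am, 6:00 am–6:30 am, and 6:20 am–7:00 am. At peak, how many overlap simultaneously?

4

At 6:20 am, 4 of the intervals are simultaneously active.
No point has more.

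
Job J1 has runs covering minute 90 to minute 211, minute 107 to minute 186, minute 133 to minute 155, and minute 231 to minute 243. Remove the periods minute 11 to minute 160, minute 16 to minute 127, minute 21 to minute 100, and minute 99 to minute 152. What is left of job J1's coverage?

minute 160 to minute 211, minute 231 to minute 243

First set merges to minute 90 to minute 211, minute 231 to minute 243.
Second set merges to minute 11 to minute 160.
minute 90 to minute 211 with B removed leaves minute 160 to minute 211.
minute 231 to minute 243 is untouched.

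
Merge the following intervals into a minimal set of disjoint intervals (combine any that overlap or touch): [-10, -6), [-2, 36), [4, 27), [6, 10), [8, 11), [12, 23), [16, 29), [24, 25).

[-10, -6) ∪ [-2, 36)

[-2, 36) is disjoint → start new block.
[4, 27) overlaps/touches [-2, 36) → extend to [-2, 36).
[6, 10) overlaps/touches [-2, 36) → extend to [-2, 36).
[8, 11) overlaps/touches [-2, 36) → extend to [-2, 36).
[12, 23) overlaps/touches [-2, 36) → extend to [-2, 36).
[16, 29) overlaps/touches [-2, 36) → extend to [-2, 36).
[24, 25) overlaps/touches [-2, 36) → extend to [-2, 36).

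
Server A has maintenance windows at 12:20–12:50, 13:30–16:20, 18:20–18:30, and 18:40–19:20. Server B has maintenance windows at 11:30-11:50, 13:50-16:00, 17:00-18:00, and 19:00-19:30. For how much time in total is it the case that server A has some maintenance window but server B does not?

A \ B = 12:20–12:50, 13:30–13:50, 16:00–16:20, 18:20–18:30, 18:40–19:00.
Total: 30 min + 20 min + 20 min + 10 min + 20 min = 1 h 40 min.

1 h 40 min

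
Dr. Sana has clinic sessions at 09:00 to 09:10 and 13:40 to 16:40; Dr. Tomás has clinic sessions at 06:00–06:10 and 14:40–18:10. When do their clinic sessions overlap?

14:40–16:40

09:00–09:10: no overlap with the second set.
13:40–16:40 meets the second set on 14:40–16:40.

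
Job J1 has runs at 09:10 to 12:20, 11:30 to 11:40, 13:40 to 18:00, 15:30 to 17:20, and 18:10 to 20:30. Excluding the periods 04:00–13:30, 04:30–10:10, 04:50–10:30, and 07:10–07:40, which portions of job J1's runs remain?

A, merged: 09:10-12:20, 13:40-18:00, 18:10-20:30.
B, merged: 04:00-13:30.
09:10-12:20: fully covered by B → removed.
13:40-18:00: no B overlap → unchanged.
18:10-20:30: no B overlap → unchanged.

13:40-18:00, 18:10-20:30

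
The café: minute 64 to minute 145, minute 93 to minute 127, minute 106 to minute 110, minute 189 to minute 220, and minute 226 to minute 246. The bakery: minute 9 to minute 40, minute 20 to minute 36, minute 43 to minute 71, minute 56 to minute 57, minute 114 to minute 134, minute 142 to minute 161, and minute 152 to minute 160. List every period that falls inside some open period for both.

minute 64 to minute 71, minute 114 to minute 134, minute 142 to minute 145

Merge the first list: minute 64 to minute 145, minute 189 to minute 220, minute 226 to minute 246.
Merge the second list: minute 9 to minute 40, minute 43 to minute 71, minute 114 to minute 134, minute 142 to minute 161.
minute 64 to minute 145 ∩ B → minute 64 to minute 71, minute 114 to minute 134, minute 142 to minute 145.
minute 189 to minute 220 meets no B interval.
minute 226 to minute 246 meets no B interval.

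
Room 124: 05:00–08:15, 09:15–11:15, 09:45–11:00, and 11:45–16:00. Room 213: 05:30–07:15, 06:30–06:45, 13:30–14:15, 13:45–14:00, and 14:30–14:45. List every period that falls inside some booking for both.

05:30–07:15, 13:30–14:15, 14:30–14:45

A, merged: 05:00–08:15, 09:15–11:15, 11:45–16:00.
B, merged: 05:30–07:15, 13:30–14:15, 14:30–14:45.
05:00–08:15 overlaps B on 05:30–07:15.
09:15–11:15 falls entirely outside B.
11:45–16:00 overlaps B on 13:30–14:15, 14:30–14:45.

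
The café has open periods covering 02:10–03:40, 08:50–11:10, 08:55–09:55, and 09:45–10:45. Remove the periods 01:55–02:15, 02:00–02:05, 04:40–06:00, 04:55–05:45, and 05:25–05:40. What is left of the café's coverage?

02:15–03:40, 08:50–11:10

A, merged: 02:10–03:40, 08:50–11:10.
B, merged: 01:55–02:15, 04:40–06:00.
02:10–03:40 with B removed leaves 02:15–03:40.
08:50–11:10 is untouched.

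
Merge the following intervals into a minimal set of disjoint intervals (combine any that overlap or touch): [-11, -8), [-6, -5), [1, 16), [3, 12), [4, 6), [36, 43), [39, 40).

[-6, -5) is disjoint → start new block.
[1, 16) is disjoint → start new block.
[3, 12) overlaps/touches [1, 16) → extend to [1, 16).
[4, 6) overlaps/touches [1, 16) → extend to [1, 16).
[36, 43) is disjoint → start new block.
[39, 40) overlaps/touches [36, 43) → extend to [36, 43).

[-11, -8) ∪ [-6, -5) ∪ [1, 16) ∪ [36, 43)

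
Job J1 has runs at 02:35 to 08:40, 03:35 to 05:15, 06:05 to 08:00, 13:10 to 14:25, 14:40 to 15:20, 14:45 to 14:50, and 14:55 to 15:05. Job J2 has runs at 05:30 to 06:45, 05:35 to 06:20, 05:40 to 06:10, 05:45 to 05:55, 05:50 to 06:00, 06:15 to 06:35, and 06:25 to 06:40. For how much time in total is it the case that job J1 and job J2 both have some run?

Merge the first list: 02:35–08:40, 13:10–14:25, 14:40–15:20.
Merge the second list: 05:30–06:45.
A ∩ B = 05:30–06:45.
Total: 1 h 15 min.

1 h 15 min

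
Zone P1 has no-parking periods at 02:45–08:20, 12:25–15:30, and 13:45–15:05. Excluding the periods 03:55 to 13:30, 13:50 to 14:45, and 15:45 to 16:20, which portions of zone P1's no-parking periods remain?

02:45-03:55, 13:30-13:50, 14:45-15:30

First set merges to 02:45-08:20, 12:25-15:30.
02:45-08:20 \ B = 02:45-03:55.
12:25-15:30 \ B = 13:30-13:50, 14:45-15:30.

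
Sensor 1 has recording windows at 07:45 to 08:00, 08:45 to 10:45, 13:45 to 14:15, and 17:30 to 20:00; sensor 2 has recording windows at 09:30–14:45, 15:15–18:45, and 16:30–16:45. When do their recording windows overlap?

09:30–10:45, 13:45–14:15, 17:30–18:45

Second set merges to 09:30–14:45, 15:15–18:45.
07:45–08:00: no overlap with the second set.
08:45–10:45 meets the second set on 09:30–10:45.
13:45–14:15 meets the second set on 13:45–14:15.
17:30–20:00 meets the second set on 17:30–18:45.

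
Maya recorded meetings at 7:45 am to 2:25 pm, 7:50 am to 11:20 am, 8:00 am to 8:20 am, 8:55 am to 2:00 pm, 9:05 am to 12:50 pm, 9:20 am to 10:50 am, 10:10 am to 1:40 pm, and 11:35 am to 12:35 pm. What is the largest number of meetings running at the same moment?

6

At 10:10 am, 6 of the intervals are simultaneously active.
No point has more.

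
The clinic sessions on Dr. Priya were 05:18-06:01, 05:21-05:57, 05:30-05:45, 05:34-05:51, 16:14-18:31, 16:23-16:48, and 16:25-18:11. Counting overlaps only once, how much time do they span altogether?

3 h

Merged: 05:18–06:01, 16:14–18:31.
Lengths: 43 min + 2 h 17 min = 3 h.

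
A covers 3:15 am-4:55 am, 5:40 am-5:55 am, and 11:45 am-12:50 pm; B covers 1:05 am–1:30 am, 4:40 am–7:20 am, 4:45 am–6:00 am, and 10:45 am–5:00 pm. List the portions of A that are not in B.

3:15 am–4:40 am

B, merged: 1:05 am–1:30 am, 4:40 am–7:20 am, 10:45 am–5:00 pm.
3:15 am–4:55 am with B removed leaves 3:15 am–4:40 am.
5:40 am–5:55 am lies entirely inside B → drops out.
11:45 am–12:50 pm lies entirely inside B → drops out.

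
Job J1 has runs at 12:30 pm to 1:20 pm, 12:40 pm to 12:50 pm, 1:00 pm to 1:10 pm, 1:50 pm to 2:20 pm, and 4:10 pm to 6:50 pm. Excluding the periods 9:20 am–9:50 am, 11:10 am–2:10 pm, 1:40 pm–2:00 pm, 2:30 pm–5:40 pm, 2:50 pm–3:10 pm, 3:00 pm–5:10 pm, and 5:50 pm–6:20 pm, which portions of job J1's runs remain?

2:10 pm-2:20 pm, 5:40 pm-5:50 pm, 6:20 pm-6:50 pm

Merge the first list: 12:30 pm-1:20 pm, 1:50 pm-2:20 pm, 4:10 pm-6:50 pm.
Merge the second list: 9:20 am-9:50 am, 11:10 am-2:10 pm, 2:30 pm-5:40 pm, 5:50 pm-6:20 pm.
12:30 pm-1:20 pm: entirely removed.
1:50 pm-2:20 pm \ B = 2:10 pm-2:20 pm.
4:10 pm-6:50 pm \ B = 5:40 pm-5:50 pm, 6:20 pm-6:50 pm.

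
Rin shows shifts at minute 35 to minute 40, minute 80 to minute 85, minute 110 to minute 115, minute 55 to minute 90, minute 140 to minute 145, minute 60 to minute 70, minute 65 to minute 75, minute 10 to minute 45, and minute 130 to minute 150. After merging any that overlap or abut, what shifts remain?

minute 10 to minute 45, minute 55 to minute 90, minute 110 to minute 115, minute 130 to minute 150

Sort by start: minute 10 to minute 45, minute 35 to minute 40, minute 55 to minute 90, minute 60 to minute 70, minute 65 to minute 75, minute 80 to minute 85, minute 110 to minute 115, minute 130 to minute 150, minute 140 to minute 145.
minute 35 to minute 40 overlaps/touches minute 10 to minute 45 → extend to minute 10 to minute 45.
minute 55 to minute 90 is disjoint → start new block.
minute 60 to minute 70 overlaps/touches minute 55 to minute 90 → extend to minute 55 to minute 90.
minute 65 to minute 75 overlaps/touches minute 55 to minute 90 → extend to minute 55 to minute 90.
minute 80 to minute 85 overlaps/touches minute 55 to minute 90 → extend to minute 55 to minute 90.
minute 110 to minute 115 is disjoint → start new block.
minute 130 to minute 150 is disjoint → start new block.
minute 140 to minute 145 overlaps/touches minute 130 to minute 150 → extend to minute 130 to minute 150.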